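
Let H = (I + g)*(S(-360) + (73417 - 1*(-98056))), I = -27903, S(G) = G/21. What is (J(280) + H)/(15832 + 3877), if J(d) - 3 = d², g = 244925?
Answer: 260468400023/137963 ≈ 1.8880e+6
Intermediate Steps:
S(G) = G/21 (S(G) = G*(1/21) = G/21)
J(d) = 3 + d²
H = 260467851202/7 (H = (-27903 + 244925)*((1/21)*(-360) + (73417 - 1*(-98056))) = 217022*(-120/7 + (73417 + 98056)) = 217022*(-120/7 + 171473) = 217022*(1200191/7) = 260467851202/7 ≈ 3.7210e+10)
(J(280) + H)/(15832 + 3877) = ((3 + 280²) + 260467851202/7)/(15832 + 3877) = ((3 + 78400) + 260467851202/7)/19709 = (78403 + 260467851202/7)*(1/19709) = (260468400023/7)*(1/19709) = 260468400023/137963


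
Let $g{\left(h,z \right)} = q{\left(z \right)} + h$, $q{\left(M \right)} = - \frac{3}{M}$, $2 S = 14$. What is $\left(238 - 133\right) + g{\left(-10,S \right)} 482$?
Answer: $- \frac{34451}{7} \approx -4921.6$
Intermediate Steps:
$S = 7$ ($S = \frac{1}{2} \cdot 14 = 7$)
$g{\left(h,z \right)} = h - \frac{3}{z}$ ($g{\left(h,z \right)} = - \frac{3}{z} + h = h - \frac{3}{z}$)
$\left(238 - 133\right) + g{\left(-10,S \right)} 482 = \left(238 - 133\right) + \left(-10 - \frac{3}{7}\right) 482 = 105 + \left(-10 - \frac{3}{7}\right) 482 = 105 - \frac{35186}{7} = - \frac{34451}{7}$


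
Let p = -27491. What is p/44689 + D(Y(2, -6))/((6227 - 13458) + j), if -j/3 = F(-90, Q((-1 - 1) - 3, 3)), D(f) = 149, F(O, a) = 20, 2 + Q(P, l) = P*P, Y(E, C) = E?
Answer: -9004154/14166413 ≈ -0.63560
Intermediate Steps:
Q(P, l) = -2 + P² (Q(P, l) = -2 + P*P = -2 + P²)
j = -60 (j = -3*20 = -60)
p/44689 + D(Y(2, -6))/((6227 - 13458) + j) = -27491/44689 + 149/((6227 - 13458) - 60) = -27491*1/44689 + 149/(-7231 - 60) = -27491/44689 + 149/(-7291) = -27491/44689 + 149*(-1/7291) = -27491/44689 - 149/7291 = -9004154/14166413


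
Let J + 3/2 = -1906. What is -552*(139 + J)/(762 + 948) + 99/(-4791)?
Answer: 86608563/151715 ≈ 570.86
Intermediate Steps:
J = -3815/2 (J = -3/2 - 1906 = -3815/2 ≈ -1907.5)
-552*(139 + J)/(762 + 948) + 99/(-4791) = -552*(139 - 3815/2)/(762 + 948) + 99/(-4791) = -552/(1710/(-3537/2)) + 99*(-1/4791) = -552/(1710*(-2/3537)) - 33/1597 = -552/(-380/393) - 33/1597 = -552*(-393/380) - 33/1597 = 54234/95 - 33/1597 = 86608563/151715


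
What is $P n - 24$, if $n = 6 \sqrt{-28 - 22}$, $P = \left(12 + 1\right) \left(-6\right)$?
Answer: $-24 - 2340 i \sqrt{2} \approx -24.0 - 3309.3 i$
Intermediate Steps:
$P = -78$ ($P = 13 \left(-6\right) = -78$)
$n = 30 i \sqrt{2}$ ($n = 6 \sqrt{-50} = 6 \cdot 5 i \sqrt{2} = 30 i \sqrt{2} \approx 42.426 i$)
$P n - 24 = - 78 \cdot 30 i \sqrt{2} - 24 = - 2340 i \sqrt{2} - 24 = -24 - 2340 i \sqrt{2}$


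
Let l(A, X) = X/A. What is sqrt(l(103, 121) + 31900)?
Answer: sqrt(338439563)/103 ≈ 178.61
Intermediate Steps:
sqrt(l(103, 121) + 31900) = sqrt(121/103 + 31900) = sqrt(3285821/103) = sqrt(338439563)/103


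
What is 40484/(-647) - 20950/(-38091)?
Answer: -1528521394/24644877 ≈ -62.022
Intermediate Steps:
40484/(-647) - 20950/(-38091) = 40484*(-1/647) - 20950*(-1/38091) = -40484/647 + 20950/38091 = -1528521394/24644877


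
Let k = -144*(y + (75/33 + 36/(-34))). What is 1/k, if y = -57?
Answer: 187/1502208 ≈ 0.00012448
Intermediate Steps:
k = 1502208/187 (k = -144*(-57 + (75/33 + 36/(-34))) = -144*(-57 + (75*(1/33) + 36*(-1/34))) = -144*(-57 + (25/11 - 18/17)) = -144*(-57 + 227/187) = -144*(-10432/187) = 1502208/187 ≈ 8033.2)
1/k = 1/(1502208/187) = 187/1502208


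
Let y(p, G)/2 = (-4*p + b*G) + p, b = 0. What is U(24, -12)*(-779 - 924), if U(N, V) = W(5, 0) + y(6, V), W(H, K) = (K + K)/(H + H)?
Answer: 61308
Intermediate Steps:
y(p, G) = -6*p (y(p, G) = 2*((-4*p + 0*G) + p) = 2*((-4*p + 0) + p) = 2*(-4*p + p) = 2*(-3*p) = -6*p)
W(H, K) = K/H (W(H, K) = (2*K)/((2*H)) = (2*K)*(1/(2*H)) = K/H)
U(N, V) = -36 (U(N, V) = 0/5 - 6*6 = 0*(⅕) - 36 = 0 - 36 = -36)
U(24, -12)*(-779 - 924) = -36*(-779 - 924) = -36*(-1703) = 61308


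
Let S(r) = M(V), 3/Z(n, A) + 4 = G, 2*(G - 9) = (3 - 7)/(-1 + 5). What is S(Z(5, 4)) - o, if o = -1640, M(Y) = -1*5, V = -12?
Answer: 1635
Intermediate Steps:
G = 17/2 (G = 9 + ((3 - 7)/(-1 + 5))/2 = 9 + (-4/4)/2 = 9 + (-4*¼)/2 = 9 + (½)*(-1) = 9 - ½ = 17/2 ≈ 8.5000)
M(Y) = -5
Z(n, A) = ⅔ (Z(n, A) = 3/(-4 + 17/2) = 3/(9/2) = 3*(2/9) = ⅔)
S(r) = -5
S(Z(5, 4)) - o = -5 - 1*(-1640) = -5 + 1640 = 1635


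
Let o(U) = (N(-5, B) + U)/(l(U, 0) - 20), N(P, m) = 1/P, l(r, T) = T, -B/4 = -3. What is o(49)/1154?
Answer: -61/28850 ≈ -0.0021144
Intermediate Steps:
B = 12 (B = -4*(-3) = 12)
o(U) = 1/100 - U/20 (o(U) = (1/(-5) + U)/(0 - 20) = (-1/5 + U)/(-20) = (-1/5 + U)*(-1/20) = 1/100 - U/20)
o(49)/1154 = (1/100 - 1/20*49)/1154 = (1/100 - 49/20)*(1/1154) = -61/25*1/1154 = -61/28850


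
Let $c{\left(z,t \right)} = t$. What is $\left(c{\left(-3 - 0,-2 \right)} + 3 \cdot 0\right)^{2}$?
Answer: $4$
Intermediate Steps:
$\left(c{\left(-3 - 0,-2 \right)} + 3 \cdot 0\right)^{2} = \left(-2 + 3 \cdot 0\right)^{2} = \left(-2 + 0\right)^{2} = \left(-2\right)^{2} = 4$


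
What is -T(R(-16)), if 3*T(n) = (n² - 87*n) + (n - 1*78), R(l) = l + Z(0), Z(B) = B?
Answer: -518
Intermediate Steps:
R(l) = l (R(l) = l + 0 = l)
T(n) = -26 - 86*n/3 + n²/3 (T(n) = ((n² - 87*n) + (n - 1*78))/3 = ((n² - 87*n) + (n - 78))/3 = ((n² - 87*n) + (-78 + n))/3 = (-78 + n² - 86*n)/3 = -26 - 86*n/3 + n²/3)
-T(R(-16)) = -(-26 - 86/3*(-16) + (⅓)*(-16)²) = -(-26 + 1376/3 + (⅓)*256) = -(-26 + 1376/3 + 256/3) = -1*518 = -518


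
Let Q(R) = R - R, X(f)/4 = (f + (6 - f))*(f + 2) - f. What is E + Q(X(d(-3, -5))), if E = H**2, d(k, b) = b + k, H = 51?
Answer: 2601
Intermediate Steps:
E = 2601 (E = 51**2 = 2601)
X(f) = 48 + 20*f (X(f) = 4*((f + (6 - f))*(f + 2) - f) = 4*(6*(2 + f) - f) = 4*((12 + 6*f) - f) = 4*(12 + 5*f) = 48 + 20*f)
Q(R) = 0
E + Q(X(d(-3, -5))) = 2601 + 0 = 2601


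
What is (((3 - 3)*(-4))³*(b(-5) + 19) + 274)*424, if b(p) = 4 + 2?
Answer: 116176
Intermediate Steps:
b(p) = 6
(((3 - 3)*(-4))³*(b(-5) + 19) + 274)*424 = (((3 - 3)*(-4))³*(6 + 19) + 274)*424 = ((0*(-4))³*25 + 274)*424 = (0³*25 + 274)*424 = (0*25 + 274)*424 = (0 + 274)*424 = 274*424 = 116176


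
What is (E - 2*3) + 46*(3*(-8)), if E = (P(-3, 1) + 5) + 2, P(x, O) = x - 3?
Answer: -1109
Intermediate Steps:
P(x, O) = -3 + x
E = 1 (E = ((-3 - 3) + 5) + 2 = (-6 + 5) + 2 = -1 + 2 = 1)
(E - 2*3) + 46*(3*(-8)) = (1 - 2*3) + 46*(3*(-8)) = (1 - 6) + 46*(-24) = -5 - 1104 = -1109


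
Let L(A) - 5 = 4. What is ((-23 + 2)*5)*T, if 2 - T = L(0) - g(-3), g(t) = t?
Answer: 1050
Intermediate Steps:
L(A) = 9 (L(A) = 5 + 4 = 9)
T = -10 (T = 2 - (9 - 1*(-3)) = 2 - (9 + 3) = 2 - 1*12 = 2 - 12 = -10)
((-23 + 2)*5)*T = ((-23 + 2)*5)*(-10) = -21*5*(-10) = -105*(-10) = 1050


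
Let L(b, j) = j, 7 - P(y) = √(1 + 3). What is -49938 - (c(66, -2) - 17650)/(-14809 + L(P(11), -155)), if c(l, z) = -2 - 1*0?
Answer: -62274157/1247 ≈ -49939.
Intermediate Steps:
c(l, z) = -2 (c(l, z) = -2 + 0 = -2)
P(y) = 5 (P(y) = 7 - √(1 + 3) = 7 - √4 = 7 - 1*2 = 7 - 2 = 5)
-49938 - (c(66, -2) - 17650)/(-14809 + L(P(11), -155)) = -49938 - (-2 - 17650)/(-14809 - 155) = -49938 - (-17652)/(-14964) = -49938 - (-17652)*(-1)/14964 = -49938 - 1*1471/1247 = -49938 - 1471/1247 = -62274157/1247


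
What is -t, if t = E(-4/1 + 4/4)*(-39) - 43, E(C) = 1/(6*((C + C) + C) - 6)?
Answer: 847/20 ≈ 42.350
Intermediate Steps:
E(C) = 1/(-6 + 18*C) (E(C) = 1/(6*(2*C + C) - 6) = 1/(6*(3*C) - 6) = 1/(18*C - 6) = 1/(-6 + 18*C))
t = -847/20 (t = (1/(6*(-1 + 3*(-4/1 + 4/4))))*(-39) - 43 = (1/(6*(-1 + 3*(-4*1 + 4*(¼)))))*(-39) - 43 = (1/(6*(-1 + 3*(-4 + 1))))*(-39) - 43 = (1/(6*(-1 + 3*(-3))))*(-39) - 43 = (1/(6*(-1 - 9)))*(-39) - 43 = ((⅙)/(-10))*(-39) - 43 = ((⅙)*(-⅒))*(-39) - 43 = -1/60*(-39) - 43 = 13/20 - 43 = -847/20 ≈ -42.350)
-t = -1*(-847/20) = 847/20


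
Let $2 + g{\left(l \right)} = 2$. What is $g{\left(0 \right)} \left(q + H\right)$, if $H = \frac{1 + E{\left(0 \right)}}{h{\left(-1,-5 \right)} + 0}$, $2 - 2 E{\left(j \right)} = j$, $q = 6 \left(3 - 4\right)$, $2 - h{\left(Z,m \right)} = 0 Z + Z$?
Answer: $0$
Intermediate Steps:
$g{\left(l \right)} = 0$ ($g{\left(l \right)} = -2 + 2 = 0$)
$h{\left(Z,m \right)} = 2 - Z$ ($h{\left(Z,m \right)} = 2 - \left(0 Z + Z\right) = 2 - \left(0 + Z\right) = 2 - Z$)
$q = -6$ ($q = 6 \left(-1\right) = -6$)
$E{\left(j \right)} = 1 - \frac{j}{2}$
$H = \frac{2}{3}$ ($H = \frac{1 + \left(1 - 0\right)}{\left(2 - -1\right) + 0} = \frac{1 + \left(1 + 0\right)}{\left(2 + 1\right) + 0} = \frac{1 + 1}{3 + 0} = \frac{2}{3} \approx 0.66667$)
$g{\left(0 \right)} \left(q + H\right) = 0 \left(-6 + \frac{2}{3}\right) = 0 \left(- \frac{16}{3}\right) = 0$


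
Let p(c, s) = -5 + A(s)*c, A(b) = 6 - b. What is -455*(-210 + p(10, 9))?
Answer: 111475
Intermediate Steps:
p(c, s) = -5 + c*(6 - s) (p(c, s) = -5 + (6 - s)*c = -5 + c*(6 - s))
-455*(-210 + p(10, 9)) = -455*(-210 + (-5 - 1*10*(-6 + 9))) = -455*(-210 + (-5 - 1*10*3)) = -455*(-210 + (-5 - 30)) = -455*(-210 - 35) = -455*(-245) = 111475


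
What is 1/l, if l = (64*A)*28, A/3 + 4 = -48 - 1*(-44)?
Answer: -1/43008 ≈ -2.3251e-5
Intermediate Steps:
A = -24 (A = -12 + 3*(-48 - 1*(-44)) = -12 + 3*(-48 + 44) = -12 + 3*(-4) = -12 - 12 = -24)
l = -43008 (l = (64*(-24))*28 = -1536*28 = -43008)
1/l = 1/(-43008) = -1/43008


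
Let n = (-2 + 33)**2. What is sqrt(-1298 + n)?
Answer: I*sqrt(337) ≈ 18.358*I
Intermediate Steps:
n = 961 (n = 31**2 = 961)
sqrt(-1298 + n) = sqrt(-1298 + 961) = sqrt(-337) = I*sqrt(337)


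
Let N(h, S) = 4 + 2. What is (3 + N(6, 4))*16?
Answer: 144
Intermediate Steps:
N(h, S) = 6
(3 + N(6, 4))*16 = (3 + 6)*16 = 9*16 = 144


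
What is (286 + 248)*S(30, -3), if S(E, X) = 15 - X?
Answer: 9612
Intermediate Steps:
(286 + 248)*S(30, -3) = (286 + 248)*(15 - 1*(-3)) = 534*(15 + 3) = 534*18 = 9612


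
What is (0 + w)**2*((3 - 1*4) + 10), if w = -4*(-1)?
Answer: 144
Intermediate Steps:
w = 4
(0 + w)**2*((3 - 1*4) + 10) = (0 + 4)**2*((3 - 1*4) + 10) = 4**2*((3 - 4) + 10) = 16*(-1 + 10) = 16*9 = 144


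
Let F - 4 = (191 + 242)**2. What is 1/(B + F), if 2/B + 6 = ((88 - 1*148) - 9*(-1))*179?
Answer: 9135/1712748553 ≈ 5.3335e-6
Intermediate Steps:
B = -2/9135 (B = 2/(-6 + ((88 - 1*148) - 9*(-1))*179) = 2/(-6 + ((88 - 148) + 9)*179) = 2/(-6 + (-60 + 9)*179) = 2/(-6 - 51*179) = 2/(-6 - 9129) = 2/(-9135) = 2*(-1/9135) = -2/9135 ≈ -0.00021894)
F = 187493 (F = 4 + (191 + 242)**2 = 4 + 433**2 = 4 + 187489 = 187493)
1/(B + F) = 1/(-2/9135 + 187493) = 1/(1712748553/9135) = 9135/1712748553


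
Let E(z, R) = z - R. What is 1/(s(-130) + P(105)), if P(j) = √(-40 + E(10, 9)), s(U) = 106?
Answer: 106/11275 - I*√39/11275 ≈ 0.0094013 - 0.00055388*I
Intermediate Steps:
P(j) = I*√39 (P(j) = √(-40 + (10 - 1*9)) = √(-40 + (10 - 9)) = √(-40 + 1) = √(-39) = I*√39)
1/(s(-130) + P(105)) = 1/(106 + I*√39)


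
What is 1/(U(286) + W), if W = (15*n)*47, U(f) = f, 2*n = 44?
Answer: 1/15796 ≈ 6.3307e-5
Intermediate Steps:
n = 22 (n = (½)*44 = 22)
W = 15510 (W = (15*22)*47 = 330*47 = 15510)
1/(U(286) + W) = 1/(286 + 15510) = 1/15796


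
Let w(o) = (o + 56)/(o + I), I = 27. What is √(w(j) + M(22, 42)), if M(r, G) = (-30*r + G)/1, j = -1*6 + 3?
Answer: I*√88674/12 ≈ 24.815*I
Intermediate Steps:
j = -3 (j = -6 + 3 = -3)
M(r, G) = G - 30*r (M(r, G) = (G - 30*r)*1 = G - 30*r)
w(o) = (56 + o)/(27 + o) (w(o) = (o + 56)/(o + 27) = (56 + o)/(27 + o))
√(w(j) + M(22, 42)) = √((56 - 3)/(27 - 3) + (42 - 30*22)) = √(53/24 + (42 - 660)) = √((1/24)*53 - 618) = √(53/24 - 618) = √(-14779/24) = I*√88674/12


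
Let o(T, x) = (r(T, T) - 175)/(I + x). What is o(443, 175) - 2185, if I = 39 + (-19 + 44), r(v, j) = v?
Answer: -521947/239 ≈ -2183.9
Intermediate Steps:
I = 64 (I = 39 + 25 = 64)
o(T, x) = (-175 + T)/(64 + x) (o(T, x) = (T - 175)/(64 + x) = (-175 + T)/(64 + x))
o(443, 175) - 2185 = (-175 + 443)/(64 + 175) - 2185 = 268/239 - 2185 = -521947/239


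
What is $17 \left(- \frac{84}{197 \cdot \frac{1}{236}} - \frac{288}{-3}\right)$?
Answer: $- \frac{15504}{197} \approx -78.7$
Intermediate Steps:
$17 \left(- \frac{84}{197 \cdot \frac{1}{236}} - \frac{288}{-3}\right) = 17 \left(- \frac{84}{197 \cdot \frac{1}{236}} - -96\right) = 17 \left(- \frac{84}{\frac{197}{236}} + 96\right) = 17 \left(\left(-84\right) \frac{236}{197} + 96\right) = 17 \left(- \frac{19824}{197} + 96\right) = 17 \left(- \frac{912}{197}\right) = - \frac{15504}{197}$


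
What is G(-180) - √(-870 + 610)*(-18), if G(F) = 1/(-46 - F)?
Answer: 1/134 + 36*I*√65 ≈ 0.0074627 + 290.24*I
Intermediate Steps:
G(-180) - √(-870 + 610)*(-18) = -1/(46 - 180) - √(-870 + 610)*(-18) = -1/(-134) - √(-260)*(-18) = -1*(-1/134) - 2*I*√65*(-18) = 1/134 - (-36)*I*√65 = 1/134 + 36*I*√65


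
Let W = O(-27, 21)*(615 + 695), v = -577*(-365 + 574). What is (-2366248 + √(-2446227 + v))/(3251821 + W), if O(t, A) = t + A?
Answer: -2366248/3243961 + 2*I*√641705/3243961 ≈ -0.72943 + 0.00049388*I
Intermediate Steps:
O(t, A) = A + t
v = -120593 (v = -577*209 = -120593)
W = -7860 (W = (21 - 27)*(615 + 695) = -6*1310 = -7860)
(-2366248 + √(-2446227 + v))/(3251821 + W) = (-2366248 + √(-2446227 - 120593))/(3251821 - 7860) = (-2366248 + √(-2566820))/3243961 = (-2366248 + 2*I*√641705)*(1/3243961) = -2366248/3243961 + 2*I*√641705/3243961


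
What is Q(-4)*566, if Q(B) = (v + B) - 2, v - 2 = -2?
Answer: -3396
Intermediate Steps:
v = 0 (v = 2 - 2 = 0)
Q(B) = -2 + B (Q(B) = (0 + B) - 2 = B - 2 = -2 + B)
Q(-4)*566 = (-2 - 4)*566 = -6*566 = -3396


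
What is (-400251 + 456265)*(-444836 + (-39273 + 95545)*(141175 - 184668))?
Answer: -137115714553048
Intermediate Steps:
(-400251 + 456265)*(-444836 + (-39273 + 95545)*(141175 - 184668)) = 56014*(-444836 + 56272*(-43493)) = 56014*(-444836 - 2447438096) = 56014*(-2447882932) = -137115714553048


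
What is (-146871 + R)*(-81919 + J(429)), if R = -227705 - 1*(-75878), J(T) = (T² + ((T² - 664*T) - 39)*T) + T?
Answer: 12892945212870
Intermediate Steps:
J(T) = T + T² + T*(-39 + T² - 664*T) (J(T) = (T² + (-39 + T² - 664*T)*T) + T = (T² + T*(-39 + T² - 664*T)) + T = T + T² + T*(-39 + T² - 664*T))
R = -151827 (R = -227705 + 75878 = -151827)
(-146871 + R)*(-81919 + J(429)) = (-146871 - 151827)*(-81919 + 429*(-38 + 429² - 663*429)) = -298698*(-81919 + 429*(-38 + 184041 - 284427)) = -298698*(-81919 + 429*(-100424)) = -298698*(-81919 - 43081896) = -298698*(-43163815) = 12892945212870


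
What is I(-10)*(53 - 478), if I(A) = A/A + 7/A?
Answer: -255/2 ≈ -127.50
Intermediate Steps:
I(A) = 1 + 7/A
I(-10)*(53 - 478) = ((7 - 10)/(-10))*(53 - 478) = -⅒*(-3)*(-425) = (3/10)*(-425) = -255/2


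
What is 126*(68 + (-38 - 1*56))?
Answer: -3276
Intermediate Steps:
126*(68 + (-38 - 1*56)) = 126*(68 + (-38 - 56)) = 126*(68 - 94) = 126*(-26) = -3276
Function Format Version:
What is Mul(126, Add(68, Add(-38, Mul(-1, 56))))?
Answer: -3276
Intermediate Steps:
Mul(126, Add(68, Add(-38, Mul(-1, 56)))) = Mul(126, Add(68, Add(-38, -56))) = Mul(126, Add(68, -94)) = Mul(126, -26) = -3276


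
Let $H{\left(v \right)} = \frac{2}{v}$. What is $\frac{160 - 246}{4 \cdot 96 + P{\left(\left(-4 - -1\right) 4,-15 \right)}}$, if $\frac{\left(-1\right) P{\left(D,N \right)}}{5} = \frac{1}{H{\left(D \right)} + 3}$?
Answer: $- \frac{731}{3249} \approx -0.22499$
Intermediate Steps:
$P{\left(D,N \right)} = - \frac{5}{3 + \frac{2}{D}}$ ($P{\left(D,N \right)} = - \frac{5}{\frac{2}{D} + 3} = - \frac{5}{3 + \frac{2}{D}}$)
$\frac{160 - 246}{4 \cdot 96 + P{\left(\left(-4 - -1\right) 4,-15 \right)}} = \frac{160 - 246}{4 \cdot 96 - \frac{5 \left(-4 - -1\right) 4}{2 + 3 \left(-4 - -1\right) 4}} = - \frac{86}{384 - \frac{5 \left(-4 + 1\right) 4}{2 + 3 \left(-4 + 1\right) 4}} = - \frac{86}{384 - \frac{5 \left(\left(-3\right) 4\right)}{2 + 3 \left(\left(-3\right) 4\right)}} = - \frac{86}{384 - - \frac{60}{2 + 3 \left(-12\right)}} = - \frac{86}{384 - - \frac{60}{2 - 36}} = - \frac{86}{384 - - \frac{60}{-34}} = - \frac{86}{384 - \left(-60\right) \left(- \frac{1}{34}\right)} = - \frac{86}{384 - \frac{30}{17}} = - \frac{86}{\frac{6498}{17}} = \left(-86\right) \frac{17}{6498} = - \frac{731}{3249}$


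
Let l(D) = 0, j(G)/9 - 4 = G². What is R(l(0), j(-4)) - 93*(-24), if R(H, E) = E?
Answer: 2412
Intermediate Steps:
j(G) = 36 + 9*G²
R(l(0), j(-4)) - 93*(-24) = (36 + 9*(-4)²) - 93*(-24) = (36 + 9*16) + 2232 = (36 + 144) + 2232 = 180 + 2232 = 2412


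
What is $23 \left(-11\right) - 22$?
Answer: $-275$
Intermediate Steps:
$23 \left(-11\right) - 22 = -253 - 22 = -275$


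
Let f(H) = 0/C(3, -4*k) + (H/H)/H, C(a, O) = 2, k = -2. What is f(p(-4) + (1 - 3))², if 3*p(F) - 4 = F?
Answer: ¼ ≈ 0.25000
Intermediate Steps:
p(F) = 4/3 + F/3
f(H) = 1/H (f(H) = 0/2 + (H/H)/H = 0*(½) + 1/H = 0 + 1/H = 1/H)
f(p(-4) + (1 - 3))² = (1/((4/3 + (⅓)*(-4)) + (1 - 3)))² = (1/((4/3 - 4/3) - 2))² = (1/(0 - 2))² = (1/(-2))² = (-½)² = ¼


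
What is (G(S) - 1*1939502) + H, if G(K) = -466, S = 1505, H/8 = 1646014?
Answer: 11228144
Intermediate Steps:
H = 13168112 (H = 8*1646014 = 13168112)
(G(S) - 1*1939502) + H = (-466 - 1*1939502) + 13168112 = (-466 - 1939502) + 13168112 = -1939968 + 13168112 = 11228144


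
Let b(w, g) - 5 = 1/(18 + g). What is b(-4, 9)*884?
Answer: 120224/27 ≈ 4452.7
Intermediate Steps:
b(w, g) = 5 + 1/(18 + g)
b(-4, 9)*884 = ((91 + 5*9)/(18 + 9))*884 = ((91 + 45)/27)*884 = ((1/27)*136)*884 = (136/27)*884 = 120224/27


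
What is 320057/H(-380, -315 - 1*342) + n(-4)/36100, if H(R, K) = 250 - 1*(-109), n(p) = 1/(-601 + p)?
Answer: 6990204908141/7840739500 ≈ 891.52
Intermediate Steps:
H(R, K) = 359 (H(R, K) = 250 + 109 = 359)
320057/H(-380, -315 - 1*342) + n(-4)/36100 = 320057/359 + 1/(-601 - 4*36100) = 320057*(1/359) + (1/36100)/(-605) = 320057/359 - 1/605*1/36100 = 320057/359 - 1/21840500 = 6990204908141/7840739500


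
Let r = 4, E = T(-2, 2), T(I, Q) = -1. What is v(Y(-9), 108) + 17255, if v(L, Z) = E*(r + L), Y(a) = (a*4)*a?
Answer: 16927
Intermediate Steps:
E = -1
Y(a) = 4*a² (Y(a) = (4*a)*a = 4*a²)
v(L, Z) = -4 - L (v(L, Z) = -(4 + L) = -4 - L)
v(Y(-9), 108) + 17255 = (-4 - 4*(-9)²) + 17255 = (-4 - 4*81) + 17255 = (-4 - 1*324) + 17255 = (-4 - 324) + 17255 = -328 + 17255 = 16927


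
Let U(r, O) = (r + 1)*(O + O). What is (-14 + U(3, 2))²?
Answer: 4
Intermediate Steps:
U(r, O) = 2*O*(1 + r) (U(r, O) = (1 + r)*(2*O) = 2*O*(1 + r))
(-14 + U(3, 2))² = (-14 + 2*2*(1 + 3))² = (-14 + 2*2*4)² = (-14 + 16)² = 2² = 4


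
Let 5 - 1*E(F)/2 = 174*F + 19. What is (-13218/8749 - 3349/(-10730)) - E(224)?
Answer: 7320397995861/93876770 ≈ 77979.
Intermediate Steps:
E(F) = -28 - 348*F (E(F) = 10 - 2*(174*F + 19) = 10 - 2*(19 + 174*F) = 10 + (-38 - 348*F) = -28 - 348*F)
(-13218/8749 - 3349/(-10730)) - E(224) = (-13218/8749 - 3349/(-10730)) - (-28 - 348*224) = (-13218*1/8749 - 3349*(-1/10730)) - (-28 - 77952) = (-13218/8749 + 3349/10730) - 1*(-77980) = -112528739/93876770 + 77980 = 7320397995861/93876770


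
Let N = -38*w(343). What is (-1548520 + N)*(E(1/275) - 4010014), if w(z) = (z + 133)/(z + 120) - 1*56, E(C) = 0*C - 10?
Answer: 2871167495782016/463 ≈ 6.2012e+12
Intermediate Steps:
E(C) = -10 (E(C) = 0 - 10 = -10)
w(z) = -56 + (133 + z)/(120 + z) (w(z) = (133 + z)/(120 + z) - 56 = -56 + (133 + z)/(120 + z))
N = 967176/463 (N = -38*(-6587 - 55*343)/(120 + 343) = -38*(-6587 - 18865)/463 = -38*(-25452)/463 = -38*(-25452/463) = 967176/463 ≈ 2088.9)
(-1548520 + N)*(E(1/275) - 4010014) = (-1548520 + 967176/463)*(-10 - 4010014) = -715997584/463*(-4010024) = 2871167495782016/463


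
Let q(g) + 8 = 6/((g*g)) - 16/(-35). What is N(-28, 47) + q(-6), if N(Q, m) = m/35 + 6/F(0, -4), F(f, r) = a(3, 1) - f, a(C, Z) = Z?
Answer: -1/30 ≈ -0.033333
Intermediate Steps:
F(f, r) = 1 - f
N(Q, m) = 6 + m/35 (N(Q, m) = m/35 + 6/(1 - 1*0) = m*(1/35) + 6/(1 + 0) = m/35 + 6/1 = m/35 + 6*1 = m/35 + 6 = 6 + m/35)
q(g) = -264/35 + 6/g² (q(g) = -8 + (6/((g*g)) - 16/(-35)) = -8 + (6/(g²) - 16*(-1/35)) = -8 + (6/g² + 16/35) = -8 + (16/35 + 6/g²) = -264/35 + 6/g²)
N(-28, 47) + q(-6) = (6 + (1/35)*47) + (-264/35 + 6/(-6)²) = (6 + 47/35) + (-264/35 + 6*(1/36)) = 257/35 + (-264/35 + ⅙) = 257/35 - 1549/210 = -1/30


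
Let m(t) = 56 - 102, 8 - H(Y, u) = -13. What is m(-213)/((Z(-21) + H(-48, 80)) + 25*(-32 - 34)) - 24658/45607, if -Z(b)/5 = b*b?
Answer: -46220425/87428619 ≈ -0.52866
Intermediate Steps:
Z(b) = -5*b**2 (Z(b) = -5*b*b = -5*b**2)
H(Y, u) = 21 (H(Y, u) = 8 - 1*(-13) = 8 + 13 = 21)
m(t) = -46
m(-213)/((Z(-21) + H(-48, 80)) + 25*(-32 - 34)) - 24658/45607 = -46/((-5*(-21)**2 + 21) + 25*(-32 - 34)) - 24658/45607 = -46/((-5*441 + 21) + 25*(-66)) - 24658*1/45607 = -46/((-2205 + 21) - 1650) - 24658/45607 = -46/(-2184 - 1650) - 24658/45607 = -46/(-3834) - 24658/45607 = -46*(-1/3834) - 24658/45607 = 23/1917 - 24658/45607 = -46220425/87428619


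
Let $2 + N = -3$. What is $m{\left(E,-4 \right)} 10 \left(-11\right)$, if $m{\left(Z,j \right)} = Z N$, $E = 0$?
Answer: $0$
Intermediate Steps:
$N = -5$ ($N = -2 - 3 = -5$)
$m{\left(Z,j \right)} = - 5 Z$ ($m{\left(Z,j \right)} = Z \left(-5\right) = - 5 Z$)
$m{\left(E,-4 \right)} 10 \left(-11\right) = \left(-5\right) 0 \cdot 10 \left(-11\right) = 0 \cdot 10 \left(-11\right) = 0 \left(-11\right) = 0$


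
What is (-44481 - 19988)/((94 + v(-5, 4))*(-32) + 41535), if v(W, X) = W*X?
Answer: -64469/39167 ≈ -1.6460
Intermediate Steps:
(-44481 - 19988)/((94 + v(-5, 4))*(-32) + 41535) = (-44481 - 19988)/((94 - 5*4)*(-32) + 41535) = -64469/((94 - 20)*(-32) + 41535) = -64469/(74*(-32) + 41535) = -64469/(-2368 + 41535) = -64469/39167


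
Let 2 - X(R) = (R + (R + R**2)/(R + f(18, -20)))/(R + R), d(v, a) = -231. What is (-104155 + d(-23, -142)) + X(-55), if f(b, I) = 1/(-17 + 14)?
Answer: -8663954/83 ≈ -1.0439e+5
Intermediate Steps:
f(b, I) = -1/3 (f(b, I) = 1/(-3) = -1/3)
X(R) = 2 - (R + (R + R**2)/(-1/3 + R))/(2*R) (X(R) = 2 - (R + (R + R**2)/(R - 1/3))/(R + R) = 2 - (R + (R + R**2)/(-1/3 + R))/(2*R))
(-104155 + d(-23, -142)) + X(-55) = (-104155 - 231) + 3*(-1 - 55)/(-1 + 3*(-55)) = -104386 + 3*(-56)/(-1 - 165) = -104386 + 3*(-56)/(-166) = -104386 + 3*(-1/166)*(-56) = -104386 + 84/83 = -8663954/83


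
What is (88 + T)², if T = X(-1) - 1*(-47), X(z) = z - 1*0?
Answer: 17956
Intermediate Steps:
X(z) = z (X(z) = z + 0 = z)
T = 46 (T = -1 - 1*(-47) = -1 + 47 = 46)
(88 + T)² = (88 + 46)² = 134² = 17956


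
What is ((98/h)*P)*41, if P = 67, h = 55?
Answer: 269206/55 ≈ 4894.7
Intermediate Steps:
((98/h)*P)*41 = ((98/55)*67)*41 = (6566/55)*41 = 269206/55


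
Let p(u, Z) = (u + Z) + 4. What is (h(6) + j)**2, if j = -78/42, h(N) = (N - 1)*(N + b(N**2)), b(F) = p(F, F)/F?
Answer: 5943844/3969 ≈ 1497.6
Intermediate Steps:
p(u, Z) = 4 + Z + u (p(u, Z) = (Z + u) + 4 = 4 + Z + u)
b(F) = (4 + 2*F)/F (b(F) = (4 + F + F)/F = (4 + 2*F)/F)
h(N) = (-1 + N)*(2 + N + 4/N**2) (h(N) = (N - 1)*(N + (2 + 4/(N**2))) = (-1 + N)*(N + (2 + 4/N**2)) = (-1 + N)*(2 + N + 4/N**2))
j = -13/7 (j = -78*1/42 = -13/7 ≈ -1.8571)
(h(6) + j)**2 = ((-2 + 6 + 6**2 - 4/6**2 + 4/6) - 13/7)**2 = ((-2 + 6 + 36 - 4*1/36 + 4*(1/6)) - 13/7)**2 = ((-2 + 6 + 36 - 1/9 + 2/3) - 13/7)**2 = (365/9 - 13/7)**2 = (2438/63)**2 = 5943844/3969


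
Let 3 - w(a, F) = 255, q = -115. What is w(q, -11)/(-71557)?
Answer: 252/71557 ≈ 0.0035217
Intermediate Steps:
w(a, F) = -252 (w(a, F) = 3 - 1*255 = 3 - 255 = -252)
w(q, -11)/(-71557) = -252/(-71557) = -252*(-1/71557) = 252/71557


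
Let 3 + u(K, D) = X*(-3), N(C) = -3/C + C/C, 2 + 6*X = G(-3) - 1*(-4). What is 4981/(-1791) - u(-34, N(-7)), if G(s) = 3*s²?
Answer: 52723/3582 ≈ 14.719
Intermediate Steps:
X = 29/6 (X = -⅓ + (3*(-3)² - 1*(-4))/6 = -⅓ + (3*9 + 4)/6 = -⅓ + (27 + 4)/6 = -⅓ + (⅙)*31 = -⅓ + 31/6 = 29/6 ≈ 4.8333)
N(C) = 1 - 3/C (N(C) = -3/C + 1 = 1 - 3/C)
u(K, D) = -35/2 (u(K, D) = -3 + (29/6)*(-3) = -3 - 29/2 = -35/2)
4981/(-1791) - u(-34, N(-7)) = 4981/(-1791) - 1*(-35/2) = 4981*(-1/1791) + 35/2 = -4981/1791 + 35/2 = 52723/3582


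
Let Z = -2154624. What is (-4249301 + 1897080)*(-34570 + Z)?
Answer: 5149468099874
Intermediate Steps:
(-4249301 + 1897080)*(-34570 + Z) = (-4249301 + 1897080)*(-34570 - 2154624) = -2352221*(-2189194) = 5149468099874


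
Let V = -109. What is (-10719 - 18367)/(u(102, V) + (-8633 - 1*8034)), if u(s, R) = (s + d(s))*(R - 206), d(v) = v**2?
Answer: 29086/3326057 ≈ 0.0087449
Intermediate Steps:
u(s, R) = (-206 + R)*(s + s**2) (u(s, R) = (s + s**2)*(R - 206) = (s + s**2)*(-206 + R) = (-206 + R)*(s + s**2))
(-10719 - 18367)/(u(102, V) + (-8633 - 1*8034)) = (-10719 - 18367)/(102*(-206 - 109 - 206*102 - 109*102) + (-8633 - 1*8034)) = -29086/(102*(-206 - 109 - 21012 - 11118) + (-8633 - 8034)) = -29086/(102*(-32445) - 16667) = -29086/(-3309390 - 16667) = -29086/(-3326057) = -29086*(-1/3326057) = 29086/3326057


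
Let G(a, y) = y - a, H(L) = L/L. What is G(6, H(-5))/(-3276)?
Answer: 5/3276 ≈ 0.0015263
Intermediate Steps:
H(L) = 1
G(6, H(-5))/(-3276) = (1 - 1*6)/(-3276) = (1 - 6)*(-1/3276) = -5*(-1/3276) = 5/3276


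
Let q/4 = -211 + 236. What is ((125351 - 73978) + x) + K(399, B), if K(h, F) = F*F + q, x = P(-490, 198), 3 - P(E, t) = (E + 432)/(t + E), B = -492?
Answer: 42856811/146 ≈ 2.9354e+5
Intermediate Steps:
P(E, t) = 3 - (432 + E)/(E + t) (P(E, t) = 3 - (E + 432)/(t + E) = 3 - (432 + E)/(E + t))
x = 409/146 (x = (-432 + 2*(-490) + 3*198)/(-490 + 198) = (-432 - 980 + 594)/(-292) = -1/292*(-818) = 409/146 ≈ 2.8014)
q = 100 (q = 4*(-211 + 236) = 4*25 = 100)
K(h, F) = 100 + F**2 (K(h, F) = F*F + 100 = F**2 + 100 = 100 + F**2)
((125351 - 73978) + x) + K(399, B) = ((125351 - 73978) + 409/146) + (100 + (-492)**2) = (51373 + 409/146) + (100 + 242064) = 7500867/146 + 242164 = 42856811/146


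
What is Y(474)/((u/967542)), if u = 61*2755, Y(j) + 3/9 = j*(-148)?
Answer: -67875328898/168055 ≈ -4.0389e+5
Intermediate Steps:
Y(j) = -⅓ - 148*j (Y(j) = -⅓ + j*(-148) = -⅓ - 148*j)
u = 168055
Y(474)/((u/967542)) = (-⅓ - 148*474)/((168055/967542)) = (-⅓ - 70152)/((168055*(1/967542))) = -210457/(3*168055/967542) = -210457/3*967542/168055 = -67875328898/168055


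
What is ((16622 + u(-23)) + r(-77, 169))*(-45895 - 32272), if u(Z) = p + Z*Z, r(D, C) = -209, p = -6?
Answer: -1323836312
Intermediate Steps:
u(Z) = -6 + Z² (u(Z) = -6 + Z*Z = -6 + Z²)
((16622 + u(-23)) + r(-77, 169))*(-45895 - 32272) = ((16622 + (-6 + (-23)²)) - 209)*(-45895 - 32272) = ((16622 + (-6 + 529)) - 209)*(-78167) = ((16622 + 523) - 209)*(-78167) = (17145 - 209)*(-78167) = 16936*(-78167) = -1323836312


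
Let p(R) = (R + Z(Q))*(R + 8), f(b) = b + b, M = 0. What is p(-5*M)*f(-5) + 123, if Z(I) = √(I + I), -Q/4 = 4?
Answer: 123 - 320*I*√2 ≈ 123.0 - 452.55*I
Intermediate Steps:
Q = -16 (Q = -4*4 = -16)
f(b) = 2*b
Z(I) = √2*√I (Z(I) = √(2*I) = √2*√I)
p(R) = (8 + R)*(R + 4*I*√2) (p(R) = (R + √2*√(-16))*(R + 8) = (R + √2*(4*I))*(8 + R) = (R + 4*I*√2)*(8 + R) = (8 + R)*(R + 4*I*√2))
p(-5*M)*f(-5) + 123 = ((-5*0)² + 8*(-5*0) + 32*I*√2 + 4*I*(-5*0)*√2)*(2*(-5)) + 123 = (0² + 8*0 + 32*I*√2 + 4*I*0*√2)*(-10) + 123 = (0 + 0 + 32*I*√2 + 0)*(-10) + 123 = (32*I*√2)*(-10) + 123 = -320*I*√2 + 123 = 123 - 320*I*√2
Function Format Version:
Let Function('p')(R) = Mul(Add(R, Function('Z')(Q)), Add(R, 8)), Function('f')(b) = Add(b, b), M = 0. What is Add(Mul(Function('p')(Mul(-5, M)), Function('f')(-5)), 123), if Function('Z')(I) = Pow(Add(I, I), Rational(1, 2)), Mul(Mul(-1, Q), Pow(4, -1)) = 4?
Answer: Add(123, Mul(-320, I, Pow(2, Rational(1, 2)))) ≈ Add(123.00, Mul(-452.55, I))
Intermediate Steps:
Q = -16 (Q = Mul(-4, 4) = -16)
Function('f')(b) = Mul(2, b)
Function('Z')(I) = Mul(Pow(2, Rational(1, 2)), Pow(I, Rational(1, 2))) (Function('Z')(I) = Pow(Mul(2, I), Rational(1, 2)) = Mul(Pow(2, Rational(1, 2)), Pow(I, Rational(1, 2))))
Function('p')(R) = Mul(Add(8, R), Add(R, Mul(4, I, Pow(2, Rational(1, 2))))) (Function('p')(R) = Mul(Add(R, Mul(Pow(2, Rational(1, 2)), Pow(-16, Rational(1, 2)))), Add(R, 8)) = Mul(Add(R, Mul(Pow(2, Rational(1, 2)), Mul(4, I))), Add(8, R)) = Mul(Add(R, Mul(4, I, Pow(2, Rational(1, 2)))), Add(8, R)) = Mul(Add(8, R), Add(R, Mul(4, I, Pow(2, Rational(1, 2))))))
Add(Mul(Function('p')(Mul(-5, M)), Function('f')(-5)), 123) = Add(Mul(Add(Pow(Mul(-5, 0), 2), Mul(8, Mul(-5, 0)), Mul(32, I, Pow(2, Rational(1, 2))), Mul(4, I, Mul(-5, 0), Pow(2, Rational(1, 2)))), Mul(2, -5)), 123) = Add(Mul(Add(Pow(0, 2), Mul(8, 0), Mul(32, I, Pow(2, Rational(1, 2))), Mul(4, I, 0, Pow(2, Rational(1, 2)))), -10), 123) = Add(Mul(Add(0, 0, Mul(32, I, Pow(2, Rational(1, 2))), 0), -10), 123) = Add(Mul(Mul(32, I, Pow(2, Rational(1, 2))), -10), 123) = Add(Mul(-320, I, Pow(2, Rational(1, 2))), 123) = Add(123, Mul(-320, I, Pow(2, Rational(1, 2))))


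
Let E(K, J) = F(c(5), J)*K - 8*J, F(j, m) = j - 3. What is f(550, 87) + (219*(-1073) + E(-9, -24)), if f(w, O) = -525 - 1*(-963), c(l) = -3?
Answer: -234303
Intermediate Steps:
F(j, m) = -3 + j
E(K, J) = -8*J - 6*K (E(K, J) = (-3 - 3)*K - 8*J = -6*K - 8*J = -8*J - 6*K)
f(w, O) = 438 (f(w, O) = -525 + 963 = 438)
f(550, 87) + (219*(-1073) + E(-9, -24)) = 438 + (219*(-1073) + (-8*(-24) - 6*(-9))) = 438 + (-234987 + (192 + 54)) = 438 + (-234987 + 246) = 438 - 234741 = -234303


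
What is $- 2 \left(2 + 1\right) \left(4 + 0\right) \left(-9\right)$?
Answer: $216$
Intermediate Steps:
$- 2 \left(2 + 1\right) \left(4 + 0\right) \left(-9\right) = - 2 \cdot 3 \cdot 4 \left(-9\right) = \left(-2\right) 12 \left(-9\right) = \left(-24\right) \left(-9\right) = 216$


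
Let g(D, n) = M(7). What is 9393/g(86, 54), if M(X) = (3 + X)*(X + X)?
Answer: 9393/140 ≈ 67.093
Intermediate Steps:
M(X) = 2*X*(3 + X) (M(X) = (3 + X)*(2*X) = 2*X*(3 + X))
g(D, n) = 140 (g(D, n) = 2*7*(3 + 7) = 2*7*10 = 140)
9393/g(86, 54) = 9393/140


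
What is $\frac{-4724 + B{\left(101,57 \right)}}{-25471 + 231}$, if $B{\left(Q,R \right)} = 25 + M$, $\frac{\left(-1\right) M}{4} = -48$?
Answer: $\frac{4507}{25240} \approx 0.17857$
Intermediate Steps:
$M = 192$ ($M = \left(-4\right) \left(-48\right) = 192$)
$B{\left(Q,R \right)} = 217$ ($B{\left(Q,R \right)} = 25 + 192 = 217$)
$\frac{-4724 + B{\left(101,57 \right)}}{-25471 + 231} = \frac{-4724 + 217}{-25471 + 231} = - \frac{4507}{-25240} = \left(-4507\right) \left(- \frac{1}{25240}\right) = \frac{4507}{25240}$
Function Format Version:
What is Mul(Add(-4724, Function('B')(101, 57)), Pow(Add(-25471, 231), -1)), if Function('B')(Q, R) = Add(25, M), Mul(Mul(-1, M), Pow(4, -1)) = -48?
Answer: Rational(4507, 25240) ≈ 0.17857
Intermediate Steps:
M = 192 (M = Mul(-4, -48) = 192)
Function('B')(Q, R) = 217 (Function('B')(Q, R) = Add(25, 192) = 217)
Mul(Add(-4724, Function('B')(101, 57)), Pow(Add(-25471, 231), -1)) = Mul(Add(-4724, 217), Pow(Add(-25471, 231), -1)) = Mul(-4507, Pow(-25240, -1)) = Mul(-4507, Rational(-1, 25240)) = Rational(4507, 25240)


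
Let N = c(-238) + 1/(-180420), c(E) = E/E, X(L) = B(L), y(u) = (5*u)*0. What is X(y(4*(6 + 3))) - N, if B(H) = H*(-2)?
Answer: -180419/180420 ≈ -0.99999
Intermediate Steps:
B(H) = -2*H
y(u) = 0
X(L) = -2*L
c(E) = 1
N = 180419/180420 (N = 1 + 1/(-180420) = 1 - 1/180420 = 180419/180420 ≈ 0.99999)
X(y(4*(6 + 3))) - N = -2*0 - 1*180419/180420 = 0 - 180419/180420 = -180419/180420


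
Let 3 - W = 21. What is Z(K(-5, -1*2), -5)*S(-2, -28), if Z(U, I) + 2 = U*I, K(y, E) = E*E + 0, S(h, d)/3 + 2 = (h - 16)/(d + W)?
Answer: 2442/23 ≈ 106.17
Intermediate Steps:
W = -18 (W = 3 - 1*21 = 3 - 21 = -18)
S(h, d) = -6 + 3*(-16 + h)/(-18 + d) (S(h, d) = -6 + 3*((h - 16)/(d - 18)) = -6 + 3*((-16 + h)/(-18 + d)) = -6 + 3*(-16 + h)/(-18 + d))
K(y, E) = E**2 (K(y, E) = E**2 + 0 = E**2)
Z(U, I) = -2 + I*U (Z(U, I) = -2 + U*I = -2 + I*U)
Z(K(-5, -1*2), -5)*S(-2, -28) = (-2 - 5*(-1*2)**2)*(3*(20 - 2 - 2*(-28))/(-18 - 28)) = (-2 - 5*(-2)**2)*(3*(20 - 2 + 56)/(-46)) = (-2 - 5*4)*(3*(-1/46)*74) = (-2 - 20)*(-111/23) = -22*(-111/23) = 2442/23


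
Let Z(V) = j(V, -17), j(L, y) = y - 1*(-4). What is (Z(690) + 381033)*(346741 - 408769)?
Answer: -23633908560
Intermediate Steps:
j(L, y) = 4 + y (j(L, y) = y + 4 = 4 + y)
Z(V) = -13 (Z(V) = 4 - 17 = -13)
(Z(690) + 381033)*(346741 - 408769) = (-13 + 381033)*(346741 - 408769) = 381020*(-62028) = -23633908560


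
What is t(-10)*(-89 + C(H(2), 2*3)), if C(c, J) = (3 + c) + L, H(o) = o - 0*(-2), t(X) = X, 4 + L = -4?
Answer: 920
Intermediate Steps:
L = -8 (L = -4 - 4 = -8)
H(o) = o (H(o) = o - 1*0 = o + 0 = o)
C(c, J) = -5 + c (C(c, J) = (3 + c) - 8 = -5 + c)
t(-10)*(-89 + C(H(2), 2*3)) = -10*(-89 + (-5 + 2)) = -10*(-89 - 3) = -10*(-92) = 920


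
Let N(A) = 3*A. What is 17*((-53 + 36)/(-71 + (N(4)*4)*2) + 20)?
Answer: 8211/25 ≈ 328.44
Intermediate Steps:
17*((-53 + 36)/(-71 + (N(4)*4)*2) + 20) = 17*((-53 + 36)/(-71 + ((3*4)*4)*2) + 20) = 17*(-17/(-71 + (12*4)*2) + 20) = 17*(-17/(-71 + 48*2) + 20) = 17*(-17/(-71 + 96) + 20) = 17*(-17/25 + 20) = 17*(483/25) = 8211/25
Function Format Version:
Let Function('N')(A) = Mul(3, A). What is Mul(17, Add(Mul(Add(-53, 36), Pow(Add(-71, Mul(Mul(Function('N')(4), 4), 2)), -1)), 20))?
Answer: Rational(8211, 25) ≈ 328.44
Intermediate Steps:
Mul(17, Add(Mul(Add(-53, 36), Pow(Add(-71, Mul(Mul(Function('N')(4), 4), 2)), -1)), 20)) = Mul(17, Add(Mul(Add(-53, 36), Pow(Add(-71, Mul(Mul(Mul(3, 4), 4), 2)), -1)), 20)) = Mul(17, Add(Mul(-17, Pow(Add(-71, Mul(Mul(12, 4), 2)), -1)), 20)) = Mul(17, Add(Mul(-17, Pow(Add(-71, Mul(48, 2)), -1)), 20)) = Mul(17, Add(Mul(-17, Pow(Add(-71, 96), -1)), 20)) = Mul(17, Add(Mul(-17, Pow(25, -1)), 20)) = Mul(17, Add(Mul(-17, Rational(1, 25)), 20)) = Mul(17, Add(Rational(-17, 25), 20)) = Mul(17, Rational(483, 25)) = Rational(8211, 25)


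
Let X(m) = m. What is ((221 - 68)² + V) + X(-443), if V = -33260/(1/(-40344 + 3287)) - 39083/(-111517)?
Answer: 137449027837445/111517 ≈ 1.2325e+9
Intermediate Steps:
V = 137446466738023/111517 (V = -33260/(1/(-37057)) - 39083*(-1/111517) = -33260/(-1/37057) + 39083/111517 = -33260*(-37057) + 39083/111517 = 1232515820 + 39083/111517 = 137446466738023/111517 ≈ 1.2325e+9)
((221 - 68)² + V) + X(-443) = ((221 - 68)² + 137446466738023/111517) - 443 = (153² + 137446466738023/111517) - 443 = (23409 + 137446466738023/111517) - 443 = 137449077239476/111517 - 443 = 137449027837445/111517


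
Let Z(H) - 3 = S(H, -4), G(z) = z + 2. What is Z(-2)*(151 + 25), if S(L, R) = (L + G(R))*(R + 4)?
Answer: 528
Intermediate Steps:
G(z) = 2 + z
S(L, R) = (4 + R)*(2 + L + R) (S(L, R) = (L + (2 + R))*(R + 4) = (2 + L + R)*(4 + R) = (4 + R)*(2 + L + R))
Z(H) = 3 (Z(H) = 3 + (8 + (-4)**2 + 4*H + 6*(-4) + H*(-4)) = 3 + (8 + 16 + 4*H - 24 - 4*H) = 3 + 0 = 3)
Z(-2)*(151 + 25) = 3*(151 + 25) = 3*176 = 528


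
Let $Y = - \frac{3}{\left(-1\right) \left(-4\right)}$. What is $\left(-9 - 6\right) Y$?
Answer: $\frac{45}{4} \approx 11.25$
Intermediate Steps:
$Y = - \frac{3}{4} \approx -0.75$
$\left(-9 - 6\right) Y = \left(-9 - 6\right) \left(- \frac{3}{4}\right) = \left(-15\right) \left(- \frac{3}{4}\right) = \frac{45}{4}$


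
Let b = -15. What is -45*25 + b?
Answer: -1140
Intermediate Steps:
-45*25 + b = -45*25 - 15 = -1125 - 15 = -1140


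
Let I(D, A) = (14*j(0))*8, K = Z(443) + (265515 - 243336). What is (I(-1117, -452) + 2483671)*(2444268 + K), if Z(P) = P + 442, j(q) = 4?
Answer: 6129146300508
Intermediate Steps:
Z(P) = 442 + P
K = 23064 (K = (442 + 443) + (265515 - 243336) = 885 + 22179 = 23064)
I(D, A) = 448 (I(D, A) = (14*4)*8 = 56*8 = 448)
(I(-1117, -452) + 2483671)*(2444268 + K) = (448 + 2483671)*(2444268 + 23064) = 2484119*2467332 = 6129146300508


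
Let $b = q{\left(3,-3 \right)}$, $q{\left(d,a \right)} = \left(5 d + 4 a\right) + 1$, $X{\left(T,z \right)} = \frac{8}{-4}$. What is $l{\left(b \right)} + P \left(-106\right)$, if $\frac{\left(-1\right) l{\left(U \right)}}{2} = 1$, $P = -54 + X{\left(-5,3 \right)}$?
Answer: $5934$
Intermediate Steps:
$X{\left(T,z \right)} = -2$ ($X{\left(T,z \right)} = 8 \left(- \frac{1}{4}\right) = -2$)
$q{\left(d,a \right)} = 1 + 4 a + 5 d$ ($q{\left(d,a \right)} = \left(4 a + 5 d\right) + 1 = 1 + 4 a + 5 d$)
$b = 4$ ($b = 1 + 4 \left(-3\right) + 5 \cdot 3 = 1 - 12 + 15 = 4$)
$P = -56$ ($P = -54 - 2 = -56$)
$l{\left(U \right)} = -2$ ($l{\left(U \right)} = \left(-2\right) 1 = -2$)
$l{\left(b \right)} + P \left(-106\right) = -2 - -5936 = -2 + 5936 = 5934$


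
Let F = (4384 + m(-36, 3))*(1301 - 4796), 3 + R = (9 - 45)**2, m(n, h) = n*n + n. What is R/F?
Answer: -431/6575260 ≈ -6.5549e-5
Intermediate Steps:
m(n, h) = n + n**2 (m(n, h) = n**2 + n = n + n**2)
R = 1293 (R = -3 + (9 - 45)**2 = -3 + (-36)**2 = -3 + 1296 = 1293)
F = -19725780 (F = (4384 - 36*(1 - 36))*(1301 - 4796) = (4384 - 36*(-35))*(-3495) = (4384 + 1260)*(-3495) = 5644*(-3495) = -19725780)
R/F = 1293/(-19725780) = 1293*(-1/19725780) = -431/6575260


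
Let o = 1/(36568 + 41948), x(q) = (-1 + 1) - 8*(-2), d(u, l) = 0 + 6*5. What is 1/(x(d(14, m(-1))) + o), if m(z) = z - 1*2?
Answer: 78516/1256257 ≈ 0.062500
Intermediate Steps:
m(z) = -2 + z (m(z) = z - 2 = -2 + z)
d(u, l) = 30 (d(u, l) = 0 + 30 = 30)
x(q) = 16 (x(q) = 0 + 16 = 16)
o = 1/78516 ≈ 1.2736e-5
1/(x(d(14, m(-1))) + o) = 1/(16 + 1/78516) = 1/(1256257/78516) = 78516/1256257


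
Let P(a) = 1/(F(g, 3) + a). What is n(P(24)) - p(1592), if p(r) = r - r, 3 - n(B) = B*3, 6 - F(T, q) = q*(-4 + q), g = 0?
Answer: 32/11 ≈ 2.9091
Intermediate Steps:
F(T, q) = 6 - q*(-4 + q)
P(a) = 1/(9 + a) (P(a) = 1/((6 - 1*3² + 4*3) + a) = 1/((6 - 1*9 + 12) + a) = 1/((6 - 9 + 12) + a) = 1/(9 + a))
n(B) = 3 - 3*B (n(B) = 3 - B*3 = 3 - 3*B)
p(r) = 0
n(P(24)) - p(1592) = (3 - 3/(9 + 24)) - 1*0 = (3 - 3/33) + 0 = (3 - 3*1/33) + 0 = (3 - 1/11) + 0 = 32/11 + 0 = 32/11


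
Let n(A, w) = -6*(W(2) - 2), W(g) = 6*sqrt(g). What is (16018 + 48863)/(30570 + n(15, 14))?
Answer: 12248091/5773186 + 7209*sqrt(2)/2886593 ≈ 2.1251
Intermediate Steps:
n(A, w) = 12 - 36*sqrt(2) (n(A, w) = -6*(6*sqrt(2) - 2) = -6*(-2 + 6*sqrt(2)) = 12 - 36*sqrt(2))
(16018 + 48863)/(30570 + n(15, 14)) = (16018 + 48863)/(30570 + (12 - 36*sqrt(2))) = 64881/(30582 - 36*sqrt(2))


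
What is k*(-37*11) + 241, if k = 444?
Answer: -180467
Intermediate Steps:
k*(-37*11) + 241 = 444*(-37*11) + 241 = 444*(-407) + 241 = -180708 + 241 = -180467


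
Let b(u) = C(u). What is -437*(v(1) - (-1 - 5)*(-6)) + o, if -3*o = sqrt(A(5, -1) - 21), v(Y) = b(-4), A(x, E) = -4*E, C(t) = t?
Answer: 17480 - I*sqrt(17)/3 ≈ 17480.0 - 1.3744*I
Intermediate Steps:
b(u) = u
v(Y) = -4
o = -I*sqrt(17)/3 (o = -sqrt(-4*(-1) - 21)/3 = -sqrt(4 - 21)/3 = -I*sqrt(17)/3 ≈ -1.3744*I)
-437*(v(1) - (-1 - 5)*(-6)) + o = -437*(-4 - (-1 - 5)*(-6)) - I*sqrt(17)/3 = -437*(-4 - (-6)*(-6)) - I*sqrt(17)/3 = -437*(-4 - 1*36) - I*sqrt(17)/3 = -437*(-4 - 36) - I*sqrt(17)/3 = -437*(-40) - I*sqrt(17)/3 = 17480 - I*sqrt(17)/3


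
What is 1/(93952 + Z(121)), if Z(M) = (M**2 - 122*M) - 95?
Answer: 1/93736 ≈ 1.0668e-5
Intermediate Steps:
Z(M) = -95 + M**2 - 122*M
1/(93952 + Z(121)) = 1/(93952 + (-95 + 121**2 - 122*121)) = 1/(93952 + (-95 + 14641 - 14762)) = 1/(93952 - 216) = 1/93736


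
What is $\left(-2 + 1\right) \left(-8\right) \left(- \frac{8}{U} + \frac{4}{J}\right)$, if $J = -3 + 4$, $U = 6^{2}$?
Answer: $\frac{272}{9} \approx 30.222$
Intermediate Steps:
$U = 36$
$J = 1$
$\left(-2 + 1\right) \left(-8\right) \left(- \frac{8}{U} + \frac{4}{J}\right) = \left(-2 + 1\right) \left(-8\right) \left(- \frac{8}{36} + \frac{4}{1}\right) = \left(-1\right) \left(-8\right) \left(\left(-8\right) \frac{1}{36} + 4 \cdot 1\right) = 8 \left(- \frac{2}{9} + 4\right) = 8 \cdot \frac{34}{9} = \frac{272}{9}$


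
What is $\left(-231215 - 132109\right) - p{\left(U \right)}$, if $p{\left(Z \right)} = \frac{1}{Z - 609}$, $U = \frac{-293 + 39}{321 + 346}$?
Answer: $- \frac{147675582401}{406457} \approx -3.6332 \cdot 10^{5}$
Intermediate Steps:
$U = - \frac{254}{667} \approx -0.38081$
$p{\left(Z \right)} = \frac{1}{-609 + Z}$
$\left(-231215 - 132109\right) - p{\left(U \right)} = \left(-231215 - 132109\right) - \frac{1}{-609 - \frac{254}{667}} = \left(-231215 - 132109\right) - \frac{1}{- \frac{406457}{667}} = -363324 - - \frac{667}{406457} = -363324 + \frac{667}{406457} = - \frac{147675582401}{406457}$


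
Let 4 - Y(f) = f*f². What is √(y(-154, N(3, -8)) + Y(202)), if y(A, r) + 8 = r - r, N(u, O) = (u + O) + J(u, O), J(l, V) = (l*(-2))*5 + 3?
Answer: 2*I*√2060603 ≈ 2871.0*I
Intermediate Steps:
J(l, V) = 3 - 10*l (J(l, V) = -2*l*5 + 3 = -10*l + 3 = 3 - 10*l)
N(u, O) = 3 + O - 9*u (N(u, O) = (u + O) + (3 - 10*u) = (O + u) + (3 - 10*u) = 3 + O - 9*u)
y(A, r) = -8 (y(A, r) = -8 + (r - r) = -8 + 0 = -8)
Y(f) = 4 - f³ (Y(f) = 4 - f*f² = 4 - f³)
√(y(-154, N(3, -8)) + Y(202)) = √(-8 + (4 - 1*202³)) = √(-8 + (4 - 1*8242408)) = √(-8 + (4 - 8242408)) = √(-8 - 8242404) = √(-8242412) = 2*I*√2060603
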